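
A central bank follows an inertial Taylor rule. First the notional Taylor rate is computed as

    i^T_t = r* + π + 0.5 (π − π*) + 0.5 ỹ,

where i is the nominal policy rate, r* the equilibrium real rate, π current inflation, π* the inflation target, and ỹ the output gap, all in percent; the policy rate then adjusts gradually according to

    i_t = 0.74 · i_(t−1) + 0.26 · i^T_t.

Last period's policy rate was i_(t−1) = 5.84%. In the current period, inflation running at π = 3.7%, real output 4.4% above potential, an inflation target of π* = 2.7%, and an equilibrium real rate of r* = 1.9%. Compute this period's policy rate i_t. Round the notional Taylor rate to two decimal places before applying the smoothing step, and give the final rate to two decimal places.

6.48%

Output 4.4% above potential → ỹ = 4.4.
i^T_t = 1.9 + 3.7 + 0.5 × (3.7 − 2.7) + 0.5 × 4.4
   = 1.9 + 3.7 + 0.5 + 2.2 = 8.30
i_t = 0.74 × 5.84 + 0.26 × 8.30 = 4.3216 + 2.158 = 6.48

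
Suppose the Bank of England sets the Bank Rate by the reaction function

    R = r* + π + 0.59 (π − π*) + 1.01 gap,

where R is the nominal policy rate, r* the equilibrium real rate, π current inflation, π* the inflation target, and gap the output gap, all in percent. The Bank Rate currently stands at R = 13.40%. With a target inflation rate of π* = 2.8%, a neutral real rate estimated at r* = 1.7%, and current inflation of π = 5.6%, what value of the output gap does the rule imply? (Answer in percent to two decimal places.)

4.40%

1.01 gap = 13.40 − 1.7 − 5.6 − 0.59 × (5.6 − 2.8) = 4.448
gap = 4.448 / 1.01 = 4.40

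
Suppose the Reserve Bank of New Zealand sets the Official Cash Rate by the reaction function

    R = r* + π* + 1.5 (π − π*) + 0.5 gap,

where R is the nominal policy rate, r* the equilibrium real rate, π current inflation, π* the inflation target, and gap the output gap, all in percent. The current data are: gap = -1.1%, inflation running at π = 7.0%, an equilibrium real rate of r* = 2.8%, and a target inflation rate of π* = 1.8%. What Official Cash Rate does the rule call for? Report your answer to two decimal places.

R = 2.8 + 1.8 + 1.5 × (7.0 − 1.8) + 0.5 × (-1.1)
   = 2.8 + 1.8 + 7.8 − 0.55 = 11.85

11.85%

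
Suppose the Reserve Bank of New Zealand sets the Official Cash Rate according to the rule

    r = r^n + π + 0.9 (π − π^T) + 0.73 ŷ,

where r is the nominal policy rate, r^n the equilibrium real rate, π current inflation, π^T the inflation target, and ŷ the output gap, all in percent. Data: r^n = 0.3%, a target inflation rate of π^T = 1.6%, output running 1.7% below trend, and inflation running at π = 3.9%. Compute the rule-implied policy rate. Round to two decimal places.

5.03%

Output 1.7% below potential → ŷ = -1.7.
r = 0.3 + 3.9 + 0.9 × (3.9 − 1.6) + 0.73 × (-1.7)
   = 0.3 + 3.9 + 2.07 − 1.241 = 5.03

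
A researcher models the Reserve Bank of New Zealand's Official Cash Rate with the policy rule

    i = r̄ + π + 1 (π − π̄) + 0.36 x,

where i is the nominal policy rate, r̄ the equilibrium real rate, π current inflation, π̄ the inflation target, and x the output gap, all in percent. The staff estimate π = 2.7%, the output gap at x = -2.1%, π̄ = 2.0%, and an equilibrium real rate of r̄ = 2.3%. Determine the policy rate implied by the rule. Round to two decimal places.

4.94%

i = 2.3 + 2.7 + 1 × (2.7 − 2.0) + 0.36 × (-2.1)
   = 2.3 + 2.7 + 0.7 − 0.756 = 4.94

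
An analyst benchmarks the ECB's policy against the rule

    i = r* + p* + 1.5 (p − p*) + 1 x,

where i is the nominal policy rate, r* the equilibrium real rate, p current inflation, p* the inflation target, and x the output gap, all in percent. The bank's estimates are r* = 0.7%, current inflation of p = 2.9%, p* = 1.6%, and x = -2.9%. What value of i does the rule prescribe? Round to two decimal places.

i = 0.7 + 1.6 + 1.5 × (2.9 − 1.6) + 1 × (-2.9)
   = 0.7 + 1.6 + 1.95 − 2.9 = 1.35

1.35%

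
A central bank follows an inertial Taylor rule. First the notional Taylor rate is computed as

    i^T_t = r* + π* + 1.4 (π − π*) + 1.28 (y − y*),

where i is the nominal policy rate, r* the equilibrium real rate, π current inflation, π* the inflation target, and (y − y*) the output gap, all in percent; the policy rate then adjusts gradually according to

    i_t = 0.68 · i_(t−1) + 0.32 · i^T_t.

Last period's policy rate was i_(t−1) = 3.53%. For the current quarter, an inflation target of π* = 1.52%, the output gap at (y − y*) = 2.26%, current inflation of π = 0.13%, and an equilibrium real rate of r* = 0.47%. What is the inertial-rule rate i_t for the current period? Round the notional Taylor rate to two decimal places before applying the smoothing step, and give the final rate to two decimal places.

i^T_t = 0.47 + 1.52 + 1.4 × (0.13 − 1.52) + 1.28 × 2.26
   = 0.47 + 1.52 − 1.946 + 2.8928 = 2.94
i_t = 0.68 × 3.53 + 0.32 × 2.94 = 2.4004 + 0.9408 = 3.34

3.34%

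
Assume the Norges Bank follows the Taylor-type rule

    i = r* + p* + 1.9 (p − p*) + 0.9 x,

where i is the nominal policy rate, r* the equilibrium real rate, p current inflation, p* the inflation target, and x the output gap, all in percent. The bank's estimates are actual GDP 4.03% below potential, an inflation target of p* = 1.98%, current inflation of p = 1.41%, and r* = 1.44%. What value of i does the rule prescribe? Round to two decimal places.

Output 4.03% below potential → x = -4.03.
i = 1.44 + 1.98 + 1.9 × (1.41 − 1.98) + 0.9 × (-4.03)
   = 1.44 + 1.98 − 1.083 − 3.627 = -1.29

-1.29%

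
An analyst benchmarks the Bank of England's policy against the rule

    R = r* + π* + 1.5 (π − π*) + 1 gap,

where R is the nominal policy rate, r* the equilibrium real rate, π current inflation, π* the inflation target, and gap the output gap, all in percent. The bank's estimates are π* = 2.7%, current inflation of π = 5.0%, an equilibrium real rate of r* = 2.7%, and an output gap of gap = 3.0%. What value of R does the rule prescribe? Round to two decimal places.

11.85%

R = 2.7 + 2.7 + 1.5 × (5.0 − 2.7) + 1 × 3.0
   = 2.7 + 2.7 + 3.45 + 3 = 11.85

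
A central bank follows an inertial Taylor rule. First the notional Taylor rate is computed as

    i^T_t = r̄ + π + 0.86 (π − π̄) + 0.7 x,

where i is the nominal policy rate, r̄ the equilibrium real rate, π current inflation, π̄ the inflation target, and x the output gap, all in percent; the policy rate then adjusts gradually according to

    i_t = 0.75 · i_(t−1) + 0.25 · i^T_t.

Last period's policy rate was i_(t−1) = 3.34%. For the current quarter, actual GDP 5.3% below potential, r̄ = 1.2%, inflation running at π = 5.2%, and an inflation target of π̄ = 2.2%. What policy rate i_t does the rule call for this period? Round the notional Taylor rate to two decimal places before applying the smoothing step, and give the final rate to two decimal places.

3.82%

Output 5.3% below potential → x = -5.3.
i^T_t = 1.2 + 5.2 + 0.86 × (5.2 − 2.2) + 0.7 × (-5.3)
   = 1.2 + 5.2 + 2.58 − 3.71 = 5.27
i_t = 0.75 × 3.34 + 0.25 × 5.27 = 2.505 + 1.3175 = 3.82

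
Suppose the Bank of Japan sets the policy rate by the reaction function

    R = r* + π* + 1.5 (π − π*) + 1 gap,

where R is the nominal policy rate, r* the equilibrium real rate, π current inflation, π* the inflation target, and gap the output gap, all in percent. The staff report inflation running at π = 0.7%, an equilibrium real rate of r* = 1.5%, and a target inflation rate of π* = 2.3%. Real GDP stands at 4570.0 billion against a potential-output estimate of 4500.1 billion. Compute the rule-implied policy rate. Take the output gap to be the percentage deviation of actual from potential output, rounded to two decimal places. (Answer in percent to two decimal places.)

2.95%

Output gap = 100 × (4570.0 − 4500.1) / 4500.1 = 1.55%.
R = 1.50 + 2.30 + 1.5 × (0.70 − 2.30) + 1 × 1.55
   = 1.50 + 2.3 − 2.4 + 1.55 = 2.95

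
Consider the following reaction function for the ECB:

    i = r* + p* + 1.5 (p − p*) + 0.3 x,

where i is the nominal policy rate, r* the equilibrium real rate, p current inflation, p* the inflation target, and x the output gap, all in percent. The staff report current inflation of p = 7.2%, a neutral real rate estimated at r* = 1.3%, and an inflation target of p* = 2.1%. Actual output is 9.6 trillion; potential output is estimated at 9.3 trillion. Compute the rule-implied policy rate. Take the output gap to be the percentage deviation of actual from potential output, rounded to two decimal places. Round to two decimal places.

12.02%

Output gap = 100 × (9.6 − 9.3) / 9.3 = 3.23%.
i = 1.30 + 2.10 + 1.5 × (7.20 − 2.10) + 0.3 × 3.23
   = 1.30 + 2.1 + 7.65 + 0.969 = 12.02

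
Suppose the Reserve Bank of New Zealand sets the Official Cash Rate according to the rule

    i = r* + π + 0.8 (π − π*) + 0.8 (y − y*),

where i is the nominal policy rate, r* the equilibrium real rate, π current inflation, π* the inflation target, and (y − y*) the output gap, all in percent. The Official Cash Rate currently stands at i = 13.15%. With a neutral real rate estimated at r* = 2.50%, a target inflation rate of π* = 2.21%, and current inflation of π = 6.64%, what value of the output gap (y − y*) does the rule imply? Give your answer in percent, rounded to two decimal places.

0.58%

0.8 (y − y*) = 13.15 − 2.50 − 6.64 − 0.8 × (6.64 − 2.21) = 0.466
(y − y*) = 0.466 / 0.8 = 0.58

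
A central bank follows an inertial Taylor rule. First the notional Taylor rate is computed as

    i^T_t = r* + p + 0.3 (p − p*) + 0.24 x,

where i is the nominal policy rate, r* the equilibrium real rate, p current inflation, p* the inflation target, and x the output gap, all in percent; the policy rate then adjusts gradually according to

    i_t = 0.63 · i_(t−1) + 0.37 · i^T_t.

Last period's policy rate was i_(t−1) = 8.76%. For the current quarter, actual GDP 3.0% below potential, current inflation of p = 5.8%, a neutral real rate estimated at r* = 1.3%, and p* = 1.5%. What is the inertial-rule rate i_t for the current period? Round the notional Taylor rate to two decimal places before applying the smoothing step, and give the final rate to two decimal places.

Output 3.0% below potential → x = -3.0.
i^T_t = 1.3 + 5.8 + 0.3 × (5.8 − 1.5) + 0.24 × (-3.0)
   = 1.3 + 5.8 + 1.29 − 0.72 = 7.67
i_t = 0.63 × 8.76 + 0.37 × 7.67 = 5.5188 + 2.8379 = 8.36

8.36%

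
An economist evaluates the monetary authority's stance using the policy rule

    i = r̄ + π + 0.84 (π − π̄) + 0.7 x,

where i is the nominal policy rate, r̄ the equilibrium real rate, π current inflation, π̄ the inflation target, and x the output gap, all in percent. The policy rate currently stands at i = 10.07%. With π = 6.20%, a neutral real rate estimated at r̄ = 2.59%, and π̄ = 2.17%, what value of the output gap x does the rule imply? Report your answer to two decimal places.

-3.01%

0.7 x = 10.07 − 2.59 − 6.20 − 0.84 × (6.20 − 2.17) = -2.1052
x = -2.1052 / 0.7 = -3.01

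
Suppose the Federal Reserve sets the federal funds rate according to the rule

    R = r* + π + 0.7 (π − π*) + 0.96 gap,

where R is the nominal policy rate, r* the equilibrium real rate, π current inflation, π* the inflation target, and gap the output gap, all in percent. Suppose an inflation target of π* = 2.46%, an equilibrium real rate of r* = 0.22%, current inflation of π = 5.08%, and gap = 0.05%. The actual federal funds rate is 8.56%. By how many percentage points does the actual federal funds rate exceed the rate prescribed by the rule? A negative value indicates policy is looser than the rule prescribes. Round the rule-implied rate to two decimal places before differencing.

1.38 pp

R = 0.22 + 5.08 + 0.7 × (5.08 − 2.46) + 0.96 × 0.05
   = 0.22 + 5.08 + 1.834 + 0.048 = 7.18
Deviation = 8.56 − 7.18 = 1.38 pp.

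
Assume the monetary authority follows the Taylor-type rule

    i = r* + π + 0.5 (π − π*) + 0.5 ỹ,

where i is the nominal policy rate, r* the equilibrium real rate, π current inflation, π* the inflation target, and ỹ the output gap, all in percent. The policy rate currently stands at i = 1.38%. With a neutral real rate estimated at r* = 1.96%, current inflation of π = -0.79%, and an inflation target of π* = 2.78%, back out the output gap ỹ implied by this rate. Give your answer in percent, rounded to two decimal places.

3.99%

0.5 ỹ = 1.38 − 1.96 − (-0.79) − 0.5 × ((-0.79) − 2.78) = 1.995
ỹ = 1.995 / 0.5 = 3.99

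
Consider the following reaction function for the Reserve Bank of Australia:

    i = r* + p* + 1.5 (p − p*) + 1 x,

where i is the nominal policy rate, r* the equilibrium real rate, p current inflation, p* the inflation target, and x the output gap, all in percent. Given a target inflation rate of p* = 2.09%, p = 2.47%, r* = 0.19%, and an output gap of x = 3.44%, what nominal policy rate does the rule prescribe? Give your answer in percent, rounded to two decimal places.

i = 0.19 + 2.09 + 1.5 × (2.47 − 2.09) + 1 × 3.44
   = 0.19 + 2.09 + 0.57 + 3.44 = 6.29

6.29%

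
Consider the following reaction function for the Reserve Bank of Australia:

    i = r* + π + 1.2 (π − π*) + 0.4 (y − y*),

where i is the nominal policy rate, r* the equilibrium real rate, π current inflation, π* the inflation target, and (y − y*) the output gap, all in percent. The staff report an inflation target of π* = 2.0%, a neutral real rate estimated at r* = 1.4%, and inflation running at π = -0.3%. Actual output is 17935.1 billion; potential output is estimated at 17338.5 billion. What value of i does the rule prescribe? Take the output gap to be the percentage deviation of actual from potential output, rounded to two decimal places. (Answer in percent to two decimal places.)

-0.28%

Output gap = 100 × (17935.1 − 17338.5) / 17338.5 = 3.44%.
i = 1.40 + (-0.30) + 1.2 × (-0.30 − 2.00) + 0.4 × 3.44
   = 1.40 − 0.3 − 2.76 + 1.376 = -0.28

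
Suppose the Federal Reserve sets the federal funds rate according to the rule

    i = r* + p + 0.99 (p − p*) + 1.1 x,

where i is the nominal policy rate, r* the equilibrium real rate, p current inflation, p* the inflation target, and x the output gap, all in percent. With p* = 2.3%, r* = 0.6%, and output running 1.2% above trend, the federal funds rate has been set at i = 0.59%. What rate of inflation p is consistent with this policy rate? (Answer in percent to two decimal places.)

0.48%

Output 1.2% above potential → x = 1.2.
Collecting p: i = r* + (1 + 0.99) p − 0.99 p* + 1.1 x
1.99 p = 0.59 − 0.6 + 0.99 × 2.3 − 1.1 × 1.2 = 0.947
p = 0.947 / 1.99 = 0.48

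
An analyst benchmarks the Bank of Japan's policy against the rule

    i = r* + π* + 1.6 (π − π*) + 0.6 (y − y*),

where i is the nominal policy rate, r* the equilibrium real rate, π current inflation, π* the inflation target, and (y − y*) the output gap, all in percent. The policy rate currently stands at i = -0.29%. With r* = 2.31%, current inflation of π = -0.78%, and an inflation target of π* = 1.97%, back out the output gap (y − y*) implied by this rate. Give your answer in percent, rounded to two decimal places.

-0.28%

0.6 (y − y*) = -0.29 − 2.31 − 1.97 − 1.6 × ((-0.78) − 1.97) = -0.17
(y − y*) = -0.17 / 0.6 = -0.28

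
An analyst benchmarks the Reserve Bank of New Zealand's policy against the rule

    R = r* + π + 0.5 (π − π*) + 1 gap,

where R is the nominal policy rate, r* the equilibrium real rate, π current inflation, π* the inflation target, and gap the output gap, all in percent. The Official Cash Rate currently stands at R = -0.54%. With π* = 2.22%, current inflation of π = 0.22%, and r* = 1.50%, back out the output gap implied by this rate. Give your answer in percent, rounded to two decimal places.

-1.26%

1 gap = -0.54 − 1.50 − 0.22 − 0.5 × (0.22 − 2.22) = -1.26
gap = -1.26 / 1 = -1.26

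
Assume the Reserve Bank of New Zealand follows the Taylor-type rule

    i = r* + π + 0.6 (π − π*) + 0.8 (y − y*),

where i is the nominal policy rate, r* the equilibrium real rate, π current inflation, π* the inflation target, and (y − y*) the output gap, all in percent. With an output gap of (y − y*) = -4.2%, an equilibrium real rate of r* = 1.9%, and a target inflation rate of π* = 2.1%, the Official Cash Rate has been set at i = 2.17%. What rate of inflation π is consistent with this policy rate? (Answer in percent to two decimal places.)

Collecting π: i = r* + (1 + 0.6) π − 0.6 π* + 0.8 (y − y*)
1.6 π = 2.17 − 1.9 + 0.6 × 2.1 − 0.8 × (-4.2) = 4.89
π = 4.89 / 1.6 = 3.06

3.06%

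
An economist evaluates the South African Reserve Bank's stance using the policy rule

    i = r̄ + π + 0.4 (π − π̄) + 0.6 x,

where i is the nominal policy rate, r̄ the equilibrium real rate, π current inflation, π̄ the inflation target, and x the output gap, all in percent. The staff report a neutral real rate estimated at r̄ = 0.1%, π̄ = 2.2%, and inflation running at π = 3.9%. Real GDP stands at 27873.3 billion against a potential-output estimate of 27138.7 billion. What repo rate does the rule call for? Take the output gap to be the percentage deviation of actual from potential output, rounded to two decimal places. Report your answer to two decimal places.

Output gap = 100 × (27873.3 − 27138.7) / 27138.7 = 2.71%.
i = 0.10 + 3.90 + 0.4 × (3.90 − 2.20) + 0.6 × 2.71
   = 0.10 + 3.9 + 0.68 + 1.626 = 6.31

6.31%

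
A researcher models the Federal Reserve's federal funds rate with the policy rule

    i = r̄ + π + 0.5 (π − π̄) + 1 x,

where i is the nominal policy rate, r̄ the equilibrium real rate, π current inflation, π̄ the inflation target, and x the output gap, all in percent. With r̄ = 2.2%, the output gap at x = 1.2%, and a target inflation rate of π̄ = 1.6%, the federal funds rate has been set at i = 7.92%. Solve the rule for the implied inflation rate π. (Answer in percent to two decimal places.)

3.55%

Collecting π: i = r̄ + (1 + 0.5) π − 0.5 π̄ + 1 x
1.5 π = 7.92 − 2.2 + 0.5 × 1.6 − 1 × 1.2 = 5.32
π = 5.32 / 1.5 = 3.55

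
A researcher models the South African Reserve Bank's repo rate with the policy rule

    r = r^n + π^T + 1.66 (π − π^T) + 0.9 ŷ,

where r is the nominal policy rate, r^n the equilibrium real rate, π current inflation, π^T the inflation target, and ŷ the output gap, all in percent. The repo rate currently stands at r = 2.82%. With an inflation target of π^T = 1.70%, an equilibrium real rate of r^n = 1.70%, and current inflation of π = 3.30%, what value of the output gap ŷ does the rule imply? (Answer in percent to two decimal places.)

-3.60%

0.9 ŷ = 2.82 − 1.70 − 1.70 − 1.66 × (3.30 − 1.70) = -3.236
ŷ = -3.236 / 0.9 = -3.60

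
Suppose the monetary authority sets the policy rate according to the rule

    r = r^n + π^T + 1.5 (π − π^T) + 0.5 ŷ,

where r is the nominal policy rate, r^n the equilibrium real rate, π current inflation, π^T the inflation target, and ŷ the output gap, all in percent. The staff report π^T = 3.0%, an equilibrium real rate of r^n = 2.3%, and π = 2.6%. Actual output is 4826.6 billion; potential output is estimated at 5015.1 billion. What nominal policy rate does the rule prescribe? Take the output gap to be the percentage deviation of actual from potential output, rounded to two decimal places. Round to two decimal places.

Output gap = 100 × (4826.6 − 5015.1) / 5015.1 = -3.76%.
r = 2.30 + 3.00 + 1.5 × (2.60 − 3.00) + 0.5 × (-3.76)
   = 2.30 + 3 − 0.6 − 1.88 = 2.82

2.82%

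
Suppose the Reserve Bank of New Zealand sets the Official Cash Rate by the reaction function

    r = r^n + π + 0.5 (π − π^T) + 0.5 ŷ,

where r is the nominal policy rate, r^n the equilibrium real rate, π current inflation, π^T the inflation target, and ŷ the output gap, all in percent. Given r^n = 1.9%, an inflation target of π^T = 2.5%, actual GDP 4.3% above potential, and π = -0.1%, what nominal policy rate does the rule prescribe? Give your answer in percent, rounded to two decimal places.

Output 4.3% above potential → ŷ = 4.3.
r = 1.9 + (-0.1) + 0.5 × (-0.1 − 2.5) + 0.5 × 4.3
   = 1.9 − 0.1 − 1.3 + 2.15 = 2.65

2.65%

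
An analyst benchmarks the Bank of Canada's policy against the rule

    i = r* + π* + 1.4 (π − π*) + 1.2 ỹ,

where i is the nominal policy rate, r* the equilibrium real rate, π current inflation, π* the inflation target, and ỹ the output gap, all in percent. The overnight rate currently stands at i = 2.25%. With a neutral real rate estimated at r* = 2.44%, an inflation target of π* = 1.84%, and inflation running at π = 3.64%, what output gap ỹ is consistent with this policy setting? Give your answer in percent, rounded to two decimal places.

1.2 ỹ = 2.25 − 2.44 − 1.84 − 1.4 × (3.64 − 1.84) = -4.55
ỹ = -4.55 / 1.2 = -3.79

-3.79%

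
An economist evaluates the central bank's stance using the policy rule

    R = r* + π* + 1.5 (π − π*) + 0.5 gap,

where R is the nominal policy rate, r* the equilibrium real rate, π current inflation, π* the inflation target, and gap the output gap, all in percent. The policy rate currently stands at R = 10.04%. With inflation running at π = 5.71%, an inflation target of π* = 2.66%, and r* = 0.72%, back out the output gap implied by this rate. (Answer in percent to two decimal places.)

0.5 gap = 10.04 − 0.72 − 2.66 − 1.5 × (5.71 − 2.66) = 2.085
gap = 2.085 / 0.5 = 4.17

4.17%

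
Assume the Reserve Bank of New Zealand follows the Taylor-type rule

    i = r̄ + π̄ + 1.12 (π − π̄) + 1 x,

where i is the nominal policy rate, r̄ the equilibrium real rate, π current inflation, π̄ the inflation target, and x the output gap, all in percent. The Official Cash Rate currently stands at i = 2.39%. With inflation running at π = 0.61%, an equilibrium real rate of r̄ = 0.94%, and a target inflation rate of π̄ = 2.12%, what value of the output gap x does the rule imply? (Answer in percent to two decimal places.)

1.02%

1 x = 2.39 − 0.94 − 2.12 − 1.12 × (0.61 − 2.12) = 1.0212
x = 1.0212 / 1 = 1.02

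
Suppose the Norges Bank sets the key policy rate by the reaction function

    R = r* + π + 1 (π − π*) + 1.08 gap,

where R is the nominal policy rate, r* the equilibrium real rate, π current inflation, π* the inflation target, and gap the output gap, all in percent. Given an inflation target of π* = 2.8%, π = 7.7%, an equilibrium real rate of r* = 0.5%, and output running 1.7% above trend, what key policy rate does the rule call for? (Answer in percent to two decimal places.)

14.94%

Output 1.7% above potential → gap = 1.7.
R = 0.5 + 7.7 + 1 × (7.7 − 2.8) + 1.08 × 1.7
   = 0.5 + 7.7 + 4.9 + 1.836 = 14.94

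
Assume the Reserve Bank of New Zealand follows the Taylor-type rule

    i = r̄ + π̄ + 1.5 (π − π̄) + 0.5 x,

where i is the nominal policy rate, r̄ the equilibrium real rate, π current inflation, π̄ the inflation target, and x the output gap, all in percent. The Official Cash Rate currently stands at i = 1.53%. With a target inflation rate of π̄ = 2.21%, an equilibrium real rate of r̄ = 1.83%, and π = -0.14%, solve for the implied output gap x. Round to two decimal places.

2.03%

0.5 x = 1.53 − 1.83 − 2.21 − 1.5 × ((-0.14) − 2.21) = 1.015
x = 1.015 / 0.5 = 2.03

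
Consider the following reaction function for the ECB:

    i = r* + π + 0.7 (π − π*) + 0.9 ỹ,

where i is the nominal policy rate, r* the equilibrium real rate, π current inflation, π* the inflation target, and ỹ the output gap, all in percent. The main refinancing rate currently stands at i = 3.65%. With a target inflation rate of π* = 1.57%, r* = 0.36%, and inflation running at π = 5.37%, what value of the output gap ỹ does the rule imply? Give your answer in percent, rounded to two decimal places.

-5.27%

0.9 ỹ = 3.65 − 0.36 − 5.37 − 0.7 × (5.37 − 1.57) = -4.74
ỹ = -4.74 / 0.9 = -5.27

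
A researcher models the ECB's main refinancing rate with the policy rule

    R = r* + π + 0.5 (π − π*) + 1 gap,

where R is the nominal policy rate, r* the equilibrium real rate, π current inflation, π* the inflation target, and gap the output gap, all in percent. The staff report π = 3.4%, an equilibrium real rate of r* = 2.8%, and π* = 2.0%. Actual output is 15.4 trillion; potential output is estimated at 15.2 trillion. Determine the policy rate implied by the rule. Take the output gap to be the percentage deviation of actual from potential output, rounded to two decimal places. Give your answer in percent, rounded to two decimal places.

Output gap = 100 × (15.4 − 15.2) / 15.2 = 1.32%.
R = 2.80 + 3.40 + 0.5 × (3.40 − 2.00) + 1 × 1.32
   = 2.80 + 3.4 + 0.7 + 1.32 = 8.22

8.22%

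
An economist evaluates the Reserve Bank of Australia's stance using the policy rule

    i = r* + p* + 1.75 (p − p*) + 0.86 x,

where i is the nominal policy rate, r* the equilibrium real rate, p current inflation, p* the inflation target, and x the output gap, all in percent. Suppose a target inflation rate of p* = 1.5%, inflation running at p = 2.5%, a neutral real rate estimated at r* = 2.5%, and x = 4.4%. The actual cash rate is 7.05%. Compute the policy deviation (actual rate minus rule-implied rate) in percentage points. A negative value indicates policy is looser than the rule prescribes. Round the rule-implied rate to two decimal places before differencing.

i = 2.5 + 1.5 + 1.75 × (2.5 − 1.5) + 0.86 × 4.4
   = 2.5 + 1.5 + 1.75 + 3.784 = 9.53
Deviation = 7.05 − 9.53 = -2.48 pp.

-2.48 pp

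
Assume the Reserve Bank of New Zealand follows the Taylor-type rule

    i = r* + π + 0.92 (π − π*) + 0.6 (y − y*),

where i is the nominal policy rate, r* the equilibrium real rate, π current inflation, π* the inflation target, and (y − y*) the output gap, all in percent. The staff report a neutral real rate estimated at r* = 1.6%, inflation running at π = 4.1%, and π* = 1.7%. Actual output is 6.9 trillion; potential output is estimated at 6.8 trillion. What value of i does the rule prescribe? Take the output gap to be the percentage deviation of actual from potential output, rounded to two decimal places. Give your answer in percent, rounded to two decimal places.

8.79%

Output gap = 100 × (6.9 − 6.8) / 6.8 = 1.47%.
i = 1.60 + 4.10 + 0.92 × (4.10 − 1.70) + 0.6 × 1.47
   = 1.60 + 4.1 + 2.208 + 0.882 = 8.79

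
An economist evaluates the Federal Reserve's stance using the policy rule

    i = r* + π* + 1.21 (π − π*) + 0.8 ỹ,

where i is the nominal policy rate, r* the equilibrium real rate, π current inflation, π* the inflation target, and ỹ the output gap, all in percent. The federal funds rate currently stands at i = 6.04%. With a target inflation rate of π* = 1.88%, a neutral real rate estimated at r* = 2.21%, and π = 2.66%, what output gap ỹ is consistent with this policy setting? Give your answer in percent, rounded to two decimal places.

0.8 ỹ = 6.04 − 2.21 − 1.88 − 1.21 × (2.66 − 1.88) = 1.0062
ỹ = 1.0062 / 0.8 = 1.26

1.26%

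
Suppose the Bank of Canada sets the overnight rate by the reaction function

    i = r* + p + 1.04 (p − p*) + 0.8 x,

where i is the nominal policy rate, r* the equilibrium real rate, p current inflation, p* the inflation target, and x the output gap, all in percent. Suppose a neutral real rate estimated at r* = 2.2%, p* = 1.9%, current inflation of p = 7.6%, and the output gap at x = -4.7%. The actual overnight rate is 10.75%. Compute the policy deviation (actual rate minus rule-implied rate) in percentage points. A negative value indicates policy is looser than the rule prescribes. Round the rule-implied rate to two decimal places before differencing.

i = 2.2 + 7.6 + 1.04 × (7.6 − 1.9) + 0.8 × (-4.7)
   = 2.2 + 7.6 + 5.928 − 3.76 = 11.97
Deviation = 10.75 − 11.97 = -1.22 pp.

-1.22 pp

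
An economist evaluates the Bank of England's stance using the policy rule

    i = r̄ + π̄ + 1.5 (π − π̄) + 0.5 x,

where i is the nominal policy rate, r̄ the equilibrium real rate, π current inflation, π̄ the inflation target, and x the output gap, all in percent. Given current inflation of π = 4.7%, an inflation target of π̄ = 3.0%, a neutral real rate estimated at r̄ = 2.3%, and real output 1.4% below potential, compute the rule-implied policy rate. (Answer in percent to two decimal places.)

7.15%

Output 1.4% below potential → x = -1.4.
i = 2.3 + 3.0 + 1.5 × (4.7 − 3.0) + 0.5 × (-1.4)
   = 2.3 + 3 + 2.55 − 0.7 = 7.15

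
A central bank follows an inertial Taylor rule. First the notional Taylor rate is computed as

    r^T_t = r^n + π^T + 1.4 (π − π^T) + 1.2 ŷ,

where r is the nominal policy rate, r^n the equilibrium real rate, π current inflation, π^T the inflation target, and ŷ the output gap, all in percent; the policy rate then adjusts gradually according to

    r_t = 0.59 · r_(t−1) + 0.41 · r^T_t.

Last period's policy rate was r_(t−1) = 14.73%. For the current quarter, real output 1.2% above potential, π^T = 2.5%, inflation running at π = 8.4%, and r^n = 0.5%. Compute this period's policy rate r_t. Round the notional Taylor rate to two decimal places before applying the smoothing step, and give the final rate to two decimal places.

13.90%

Output 1.2% above potential → ŷ = 1.2.
r^T_t = 0.5 + 2.5 + 1.4 × (8.4 − 2.5) + 1.2 × 1.2
   = 0.5 + 2.5 + 8.26 + 1.44 = 12.70
r_t = 0.59 × 14.73 + 0.41 × 12.70 = 8.6907 + 5.207 = 13.90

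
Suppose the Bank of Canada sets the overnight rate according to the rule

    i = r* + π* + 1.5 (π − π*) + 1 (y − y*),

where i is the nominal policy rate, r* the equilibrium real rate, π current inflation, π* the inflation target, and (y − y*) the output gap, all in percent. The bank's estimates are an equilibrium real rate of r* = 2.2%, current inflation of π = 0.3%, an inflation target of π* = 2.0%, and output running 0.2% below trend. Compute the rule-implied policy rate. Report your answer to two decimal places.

Output 0.2% below potential → (y − y*) = -0.2.
i = 2.2 + 2.0 + 1.5 × (0.3 − 2.0) + 1 × (-0.2)
   = 2.2 + 2 − 2.55 − 0.2 = 1.45

1.45%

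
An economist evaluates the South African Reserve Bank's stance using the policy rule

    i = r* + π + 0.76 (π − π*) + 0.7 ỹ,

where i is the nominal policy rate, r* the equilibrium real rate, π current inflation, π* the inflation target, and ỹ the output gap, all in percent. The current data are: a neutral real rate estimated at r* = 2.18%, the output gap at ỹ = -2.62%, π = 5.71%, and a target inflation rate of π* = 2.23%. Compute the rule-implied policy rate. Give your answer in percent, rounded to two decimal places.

8.70%

i = 2.18 + 5.71 + 0.76 × (5.71 − 2.23) + 0.7 × (-2.62)
   = 2.18 + 5.71 + 2.6448 − 1.834 = 8.70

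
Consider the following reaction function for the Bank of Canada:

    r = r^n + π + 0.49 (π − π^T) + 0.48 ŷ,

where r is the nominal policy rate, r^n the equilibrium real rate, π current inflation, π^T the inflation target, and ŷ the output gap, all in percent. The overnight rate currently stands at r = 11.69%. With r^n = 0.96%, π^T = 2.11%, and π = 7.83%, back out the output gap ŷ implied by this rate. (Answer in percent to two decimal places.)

0.48 ŷ = 11.69 − 0.96 − 7.83 − 0.49 × (7.83 − 2.11) = 0.0972
ŷ = 0.0972 / 0.48 = 0.20

0.20%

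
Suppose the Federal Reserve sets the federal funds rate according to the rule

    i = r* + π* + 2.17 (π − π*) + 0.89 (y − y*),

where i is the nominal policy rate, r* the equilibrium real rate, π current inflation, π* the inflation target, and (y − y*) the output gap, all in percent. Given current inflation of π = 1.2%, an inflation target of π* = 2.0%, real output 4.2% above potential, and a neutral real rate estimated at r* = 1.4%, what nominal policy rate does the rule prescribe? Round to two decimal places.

Output 4.2% above potential → (y − y*) = 4.2.
i = 1.4 + 2.0 + 2.17 × (1.2 − 2.0) + 0.89 × 4.2
   = 1.4 + 2 − 1.736 + 3.738 = 5.40

5.40%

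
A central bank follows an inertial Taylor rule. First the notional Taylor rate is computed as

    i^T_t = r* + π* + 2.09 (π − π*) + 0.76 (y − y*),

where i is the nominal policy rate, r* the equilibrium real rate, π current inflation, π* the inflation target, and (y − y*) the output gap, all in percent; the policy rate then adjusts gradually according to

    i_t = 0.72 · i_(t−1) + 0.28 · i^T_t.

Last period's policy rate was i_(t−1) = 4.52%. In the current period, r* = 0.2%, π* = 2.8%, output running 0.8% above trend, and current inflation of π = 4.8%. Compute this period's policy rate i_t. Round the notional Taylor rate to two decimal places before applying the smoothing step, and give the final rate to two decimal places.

Output 0.8% above potential → (y − y*) = 0.8.
i^T_t = 0.2 + 2.8 + 2.09 × (4.8 − 2.8) + 0.76 × 0.8
   = 0.2 + 2.8 + 4.18 + 0.608 = 7.79
i_t = 0.72 × 4.52 + 0.28 × 7.79 = 3.2544 + 2.1812 = 5.44

5.44%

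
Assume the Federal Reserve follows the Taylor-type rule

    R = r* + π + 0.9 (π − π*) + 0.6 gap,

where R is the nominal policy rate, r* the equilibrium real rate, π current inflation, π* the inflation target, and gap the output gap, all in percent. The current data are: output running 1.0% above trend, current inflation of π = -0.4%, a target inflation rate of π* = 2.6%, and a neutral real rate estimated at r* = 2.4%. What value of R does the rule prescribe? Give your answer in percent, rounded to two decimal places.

Output 1.0% above potential → gap = 1.0.
R = 2.4 + (-0.4) + 0.9 × (-0.4 − 2.6) + 0.6 × 1.0
   = 2.4 − 0.4 − 2.7 + 0.6 = -0.10

-0.10%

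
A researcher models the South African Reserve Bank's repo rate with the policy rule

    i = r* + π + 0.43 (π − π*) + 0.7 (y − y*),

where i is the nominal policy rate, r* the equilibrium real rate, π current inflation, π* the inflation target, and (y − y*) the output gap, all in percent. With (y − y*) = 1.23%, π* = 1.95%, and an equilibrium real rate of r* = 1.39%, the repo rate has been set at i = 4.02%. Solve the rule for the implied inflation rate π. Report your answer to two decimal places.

1.82%

Collecting π: i = r* + (1 + 0.43) π − 0.43 π* + 0.7 (y − y*)
1.43 π = 4.02 − 1.39 + 0.43 × 1.95 − 0.7 × 1.23 = 2.6075
π = 2.6075 / 1.43 = 1.82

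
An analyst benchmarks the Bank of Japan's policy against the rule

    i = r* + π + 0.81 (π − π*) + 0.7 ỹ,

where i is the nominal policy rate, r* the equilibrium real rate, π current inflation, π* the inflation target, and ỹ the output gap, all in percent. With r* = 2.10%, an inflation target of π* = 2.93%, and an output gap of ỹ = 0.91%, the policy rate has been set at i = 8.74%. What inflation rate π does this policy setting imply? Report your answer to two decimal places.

Collecting π: i = r* + (1 + 0.81) π − 0.81 π* + 0.7 ỹ
1.81 π = 8.74 − 2.10 + 0.81 × 2.93 − 0.7 × 0.91 = 8.3763
π = 8.3763 / 1.81 = 4.63

4.63%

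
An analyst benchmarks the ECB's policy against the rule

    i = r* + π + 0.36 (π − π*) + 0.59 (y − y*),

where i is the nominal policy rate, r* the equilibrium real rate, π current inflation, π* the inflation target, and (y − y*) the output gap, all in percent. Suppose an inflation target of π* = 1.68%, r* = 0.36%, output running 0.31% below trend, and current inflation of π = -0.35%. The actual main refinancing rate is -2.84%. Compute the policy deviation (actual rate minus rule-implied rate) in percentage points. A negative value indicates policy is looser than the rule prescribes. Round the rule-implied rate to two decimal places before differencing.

Output 0.31% below potential → (y − y*) = -0.31.
i = 0.36 + (-0.35) + 0.36 × (-0.35 − 1.68) + 0.59 × (-0.31)
   = 0.36 − 0.35 − 0.7308 − 0.1829 = -0.90
Deviation = -2.84 − (-0.90) = -1.94 pp.

-1.94 pp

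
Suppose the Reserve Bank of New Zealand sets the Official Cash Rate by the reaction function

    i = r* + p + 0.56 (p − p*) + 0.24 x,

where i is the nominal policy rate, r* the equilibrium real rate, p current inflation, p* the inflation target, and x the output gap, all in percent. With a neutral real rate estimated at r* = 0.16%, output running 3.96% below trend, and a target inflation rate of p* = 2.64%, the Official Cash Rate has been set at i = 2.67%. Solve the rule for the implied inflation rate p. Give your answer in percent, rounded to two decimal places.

Output 3.96% below potential → x = -3.96.
Collecting p: i = r* + (1 + 0.56) p − 0.56 p* + 0.24 x
1.56 p = 2.67 − 0.16 + 0.56 × 2.64 − 0.24 × (-3.96) = 4.9388
p = 4.9388 / 1.56 = 3.17

3.17%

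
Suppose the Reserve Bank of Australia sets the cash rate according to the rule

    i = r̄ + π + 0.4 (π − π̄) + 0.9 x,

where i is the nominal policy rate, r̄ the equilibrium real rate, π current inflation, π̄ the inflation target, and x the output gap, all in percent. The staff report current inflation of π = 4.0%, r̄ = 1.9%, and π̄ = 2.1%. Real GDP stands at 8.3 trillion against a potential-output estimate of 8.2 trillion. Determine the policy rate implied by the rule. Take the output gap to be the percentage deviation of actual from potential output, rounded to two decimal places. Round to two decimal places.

Output gap = 100 × (8.3 − 8.2) / 8.2 = 1.22%.
i = 1.90 + 4.00 + 0.4 × (4.00 − 2.10) + 0.9 × 1.22
   = 1.90 + 4 + 0.76 + 1.098 = 7.76

7.76%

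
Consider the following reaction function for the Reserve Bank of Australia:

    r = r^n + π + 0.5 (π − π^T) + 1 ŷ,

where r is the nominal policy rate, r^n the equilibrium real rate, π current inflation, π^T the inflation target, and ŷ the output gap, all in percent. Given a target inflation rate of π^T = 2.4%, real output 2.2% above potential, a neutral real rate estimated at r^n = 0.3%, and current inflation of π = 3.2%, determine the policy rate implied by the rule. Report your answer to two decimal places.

6.10%

Output 2.2% above potential → ŷ = 2.2.
r = 0.3 + 3.2 + 0.5 × (3.2 − 2.4) + 1 × 2.2
   = 0.3 + 3.2 + 0.4 + 2.2 = 6.10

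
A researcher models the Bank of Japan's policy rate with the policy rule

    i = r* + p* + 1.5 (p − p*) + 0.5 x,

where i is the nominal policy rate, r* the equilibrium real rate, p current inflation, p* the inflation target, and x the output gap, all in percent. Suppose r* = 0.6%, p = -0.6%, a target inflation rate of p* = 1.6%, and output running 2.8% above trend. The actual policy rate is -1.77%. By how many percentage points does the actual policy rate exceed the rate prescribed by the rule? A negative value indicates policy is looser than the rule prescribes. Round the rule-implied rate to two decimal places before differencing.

Output 2.8% above potential → x = 2.8.
i = 0.6 + 1.6 + 1.5 × (-0.6 − 1.6) + 0.5 × 2.8
   = 0.6 + 1.6 − 3.3 + 1.4 = 0.30
Deviation = -1.77 − 0.30 = -2.07 pp.

-2.07 pp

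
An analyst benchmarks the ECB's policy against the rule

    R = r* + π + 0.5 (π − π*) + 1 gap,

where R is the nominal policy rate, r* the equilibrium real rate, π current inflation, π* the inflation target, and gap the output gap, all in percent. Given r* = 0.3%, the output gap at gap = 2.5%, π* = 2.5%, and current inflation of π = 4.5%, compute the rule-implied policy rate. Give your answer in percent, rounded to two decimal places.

8.30%

R = 0.3 + 4.5 + 0.5 × (4.5 − 2.5) + 1 × 2.5
   = 0.3 + 4.5 + 1 + 2.5 = 8.30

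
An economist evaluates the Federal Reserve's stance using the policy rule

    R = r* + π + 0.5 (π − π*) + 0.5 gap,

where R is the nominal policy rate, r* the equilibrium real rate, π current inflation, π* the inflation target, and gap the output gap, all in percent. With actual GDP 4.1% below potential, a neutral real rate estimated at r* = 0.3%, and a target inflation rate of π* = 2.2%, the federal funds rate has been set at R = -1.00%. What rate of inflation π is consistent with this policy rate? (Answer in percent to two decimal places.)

Output 4.1% below potential → gap = -4.1.
Collecting π: R = r* + (1 + 0.5) π − 0.5 π* + 0.5 gap
1.5 π = -1.00 − 0.3 + 0.5 × 2.2 − 0.5 × (-4.1) = 1.85
π = 1.85 / 1.5 = 1.23

1.23%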